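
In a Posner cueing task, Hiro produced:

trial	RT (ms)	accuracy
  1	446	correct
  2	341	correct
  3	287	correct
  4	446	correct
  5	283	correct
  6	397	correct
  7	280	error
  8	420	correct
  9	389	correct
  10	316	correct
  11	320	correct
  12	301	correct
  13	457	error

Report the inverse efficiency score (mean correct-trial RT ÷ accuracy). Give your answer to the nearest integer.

Correct trials (n=11): 446, 341, 287, 446, 283, 397, 420, 389, 316, 320, 301
Mean correct RT = 3946/11 = 358.7273 ms
Proportion correct = 11/13
IES = 358.7273 / (11/13) = 423.950 ms

424 ms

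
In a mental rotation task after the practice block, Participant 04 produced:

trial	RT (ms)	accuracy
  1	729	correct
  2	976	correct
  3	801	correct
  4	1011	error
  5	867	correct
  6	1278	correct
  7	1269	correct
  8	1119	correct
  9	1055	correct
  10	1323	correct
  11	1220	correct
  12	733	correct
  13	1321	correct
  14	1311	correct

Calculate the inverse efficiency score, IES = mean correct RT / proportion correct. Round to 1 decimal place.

Correct trials (n=13): 729, 976, 801, 867, 1278, 1269, 1119, 1055, 1323, 1220, 733, 1321, 1311
Mean correct RT = 14002/13 = 1077.0769 ms
Proportion correct = 13/14
IES = 1077.0769 / (13/14) = 1159.929 ms

1159.9 ms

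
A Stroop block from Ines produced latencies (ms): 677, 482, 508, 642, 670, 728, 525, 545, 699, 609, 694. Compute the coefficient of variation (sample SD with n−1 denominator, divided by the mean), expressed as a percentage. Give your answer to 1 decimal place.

14.1%

n = 11, Σ = 6779, M = 616.2727
Σ(x−M)² = 75820.182; s = √(75820.182/10) = 87.0748
CV = 87.0748 / 616.2727 = 0.14129 = 14.129%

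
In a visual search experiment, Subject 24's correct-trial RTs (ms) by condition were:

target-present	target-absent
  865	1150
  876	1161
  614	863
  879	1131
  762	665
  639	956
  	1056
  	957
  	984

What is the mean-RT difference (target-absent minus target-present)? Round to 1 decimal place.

M(target-present) = 4635/6 = 772.500
M(target-absent) = 8923/9 = 991.444
Difference = 991.444 − 772.500 = 218.944 ms

218.9 ms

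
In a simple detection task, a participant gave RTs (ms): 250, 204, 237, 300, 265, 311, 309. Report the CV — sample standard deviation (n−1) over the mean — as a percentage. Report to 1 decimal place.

15.2%

n = 7, Σ = 1876, M = 268.0000
Σ(x−M)² = 9944.000; s = √(9944.000/6) = 40.7104
CV = 40.7104 / 268.0000 = 0.15190 = 15.190%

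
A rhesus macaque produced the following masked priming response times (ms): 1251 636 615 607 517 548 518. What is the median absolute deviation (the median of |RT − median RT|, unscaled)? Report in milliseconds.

59 ms

Sorted: 517, 518, 548, 607, 615, 636, 1251 → median = 607
|x − 607|: 644, 29, 8, 0, 90, 59, 89
Sorted deviations: 0, 8, 29, 59, 89, 90, 644 → MAD = 59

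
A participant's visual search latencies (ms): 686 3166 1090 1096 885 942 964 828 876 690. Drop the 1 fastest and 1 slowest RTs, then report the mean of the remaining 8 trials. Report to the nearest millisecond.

921 ms

Sorted: 686, 690, 828, 876, 885, 942, 964, 1090, 1096, 3166
Drop lowest 1 (686) and highest 1 (3166)
Remaining (n=8): Σ = 7371, mean = 7371/8 = 921.375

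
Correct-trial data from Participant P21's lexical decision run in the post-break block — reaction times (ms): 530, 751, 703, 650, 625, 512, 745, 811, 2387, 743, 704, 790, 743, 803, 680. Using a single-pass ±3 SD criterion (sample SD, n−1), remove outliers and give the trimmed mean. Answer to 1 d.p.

699.3 ms

n = 15, ΣRT = 12177, M = 811.800
Σ(x−M)² = 2770628.40; s = √(2770628.40/14) = 444.862
Cutoffs: 811.800 ± 3·444.862 → [-522.8, 2146.4]
Outside: 2387 → excluded.
Retained (n=14): Σ = 9790, mean = 9790/14 = 699.286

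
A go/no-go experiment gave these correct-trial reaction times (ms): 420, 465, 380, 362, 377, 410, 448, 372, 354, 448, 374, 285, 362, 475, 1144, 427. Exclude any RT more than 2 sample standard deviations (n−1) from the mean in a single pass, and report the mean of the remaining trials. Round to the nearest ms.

n = 16, ΣRT = 7103, M = 443.938
Σ(x−M)² = 558952.94; s = √(558952.94/15) = 193.038
Cutoffs: 443.938 ± 2·193.038 → [57.9, 830.0]
Outside: 1144 → excluded.
Retained (n=15): Σ = 5959, mean = 5959/15 = 397.267

397 ms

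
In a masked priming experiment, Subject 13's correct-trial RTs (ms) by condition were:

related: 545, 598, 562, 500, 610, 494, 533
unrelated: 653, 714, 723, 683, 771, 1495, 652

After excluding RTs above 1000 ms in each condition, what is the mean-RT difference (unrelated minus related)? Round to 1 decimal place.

unrelated: exclude 1495
M(related) = 3842/7 = 548.857
M(unrelated) = 4196/6 = 699.333
Difference = 699.333 − 548.857 = 150.476 ms

150.5 ms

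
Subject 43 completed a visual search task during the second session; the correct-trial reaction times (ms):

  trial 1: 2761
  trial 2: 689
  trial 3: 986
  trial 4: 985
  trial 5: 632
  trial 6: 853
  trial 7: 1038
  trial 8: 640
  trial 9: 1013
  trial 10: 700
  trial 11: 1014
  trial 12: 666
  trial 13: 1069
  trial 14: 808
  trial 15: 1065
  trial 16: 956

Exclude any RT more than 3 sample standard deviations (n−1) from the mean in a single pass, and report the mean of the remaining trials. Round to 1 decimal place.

874.3 ms

n = 16, ΣRT = 15875, M = 992.188
Σ(x−M)² = 3735070.44; s = √(3735070.44/15) = 499.004
Cutoffs: 992.188 ± 3·499.004 → [-504.8, 2489.2]
Outside: 2761 → excluded.
Retained (n=15): Σ = 13114, mean = 13114/15 = 874.267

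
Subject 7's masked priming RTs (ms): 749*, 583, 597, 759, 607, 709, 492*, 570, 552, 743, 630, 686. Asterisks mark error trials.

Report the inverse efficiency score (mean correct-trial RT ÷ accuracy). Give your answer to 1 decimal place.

772.3 ms

Correct trials (n=10): 583, 597, 759, 607, 709, 570, 552, 743, 630, 686
Mean correct RT = 6436/10 = 643.6000 ms
Proportion correct = 10/12
IES = 643.6000 / (10/12) = 772.320 ms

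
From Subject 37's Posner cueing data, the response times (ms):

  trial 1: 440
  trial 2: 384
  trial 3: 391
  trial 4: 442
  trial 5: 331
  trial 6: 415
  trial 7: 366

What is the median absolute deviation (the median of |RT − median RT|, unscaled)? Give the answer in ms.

Sorted: 331, 366, 384, 391, 415, 440, 442 → median = 391
|x − 391|: 49, 7, 0, 51, 60, 24, 25
Sorted deviations: 0, 7, 24, 25, 49, 51, 60 → MAD = 25

25 ms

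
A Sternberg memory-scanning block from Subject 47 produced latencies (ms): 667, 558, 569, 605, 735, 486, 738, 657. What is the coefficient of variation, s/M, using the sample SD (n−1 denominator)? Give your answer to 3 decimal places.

0.141

n = 8, Σ = 5015, M = 626.8750
Σ(x−M)² = 54974.875; s = √(54974.875/7) = 88.6203
CV = 88.6203 / 626.8750 = 0.14137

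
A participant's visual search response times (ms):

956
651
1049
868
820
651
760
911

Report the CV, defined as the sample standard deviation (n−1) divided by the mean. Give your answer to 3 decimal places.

0.170

n = 8, Σ = 6666, M = 833.2500
Σ(x−M)² = 140839.500; s = √(140839.500/7) = 141.8447
CV = 141.8447 / 833.2500 = 0.17023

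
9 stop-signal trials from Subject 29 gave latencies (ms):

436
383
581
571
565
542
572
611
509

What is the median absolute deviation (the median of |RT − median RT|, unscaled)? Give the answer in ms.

Sorted: 383, 436, 509, 542, 565, 571, 572, 581, 611 → median = 565
|x − 565|: 129, 182, 16, 6, 0, 23, 7, 46, 56
Sorted deviations: 0, 6, 7, 16, 23, 46, 56, 129, 182 → MAD = 23

23 ms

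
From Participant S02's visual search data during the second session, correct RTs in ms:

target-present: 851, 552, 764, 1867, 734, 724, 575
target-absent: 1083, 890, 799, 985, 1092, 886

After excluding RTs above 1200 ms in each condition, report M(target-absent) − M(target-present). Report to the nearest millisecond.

256 ms

target-present: exclude 1867
M(target-present) = 4200/6 = 700.000
M(target-absent) = 5735/6 = 955.833
Difference = 955.833 − 700.000 = 255.833 ms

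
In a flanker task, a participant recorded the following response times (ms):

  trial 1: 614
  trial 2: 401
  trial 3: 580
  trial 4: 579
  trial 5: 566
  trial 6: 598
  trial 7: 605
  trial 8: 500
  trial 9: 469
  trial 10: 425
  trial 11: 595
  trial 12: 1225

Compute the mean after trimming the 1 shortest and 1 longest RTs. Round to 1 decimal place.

Sorted: 401, 425, 469, 500, 566, 579, 580, 595, 598, 605, 614, 1225
Drop lowest 1 (401) and highest 1 (1225)
Remaining (n=10): Σ = 5531, mean = 5531/10 = 553.100

553.1 ms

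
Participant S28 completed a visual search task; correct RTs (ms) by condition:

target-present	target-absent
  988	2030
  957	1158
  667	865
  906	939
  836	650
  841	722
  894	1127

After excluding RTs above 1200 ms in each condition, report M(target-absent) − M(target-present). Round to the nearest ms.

target-absent: exclude 2030
M(target-present) = 6089/7 = 869.857
M(target-absent) = 5461/6 = 910.167
Difference = 910.167 − 869.857 = 40.310 ms

40 ms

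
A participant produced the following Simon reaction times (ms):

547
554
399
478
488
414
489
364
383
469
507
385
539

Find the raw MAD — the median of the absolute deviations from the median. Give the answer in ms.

Sorted: 364, 383, 385, 399, 414, 469, 478, 488, 489, 507, 539, 547, 554 → median = 478
|x − 478|: 69, 76, 79, 0, 10, 64, 11, 114, 95, 9, 29, 93, 61
Sorted deviations: 0, 9, 10, 11, 29, 61, 64, 69, 76, 79, 93, 95, 114 → MAD = 64

64 ms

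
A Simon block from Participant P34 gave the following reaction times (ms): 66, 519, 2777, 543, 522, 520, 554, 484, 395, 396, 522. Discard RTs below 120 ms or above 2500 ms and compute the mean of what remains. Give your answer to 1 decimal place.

Excluded: 66, 2777
Retained (n=9): Σ = 4455
Mean = 4455/9 = 495.0000

495.0 ms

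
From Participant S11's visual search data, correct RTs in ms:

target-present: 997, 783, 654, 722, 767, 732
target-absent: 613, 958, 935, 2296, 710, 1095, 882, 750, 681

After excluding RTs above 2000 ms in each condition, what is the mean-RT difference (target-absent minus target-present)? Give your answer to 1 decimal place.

52.2 ms

target-absent: exclude 2296
M(target-present) = 4655/6 = 775.833
M(target-absent) = 6624/8 = 828.000
Difference = 828.000 − 775.833 = 52.167 ms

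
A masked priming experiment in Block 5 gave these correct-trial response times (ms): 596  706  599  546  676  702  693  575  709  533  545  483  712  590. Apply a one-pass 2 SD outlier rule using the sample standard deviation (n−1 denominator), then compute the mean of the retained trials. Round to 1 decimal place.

618.9 ms

n = 14, ΣRT = 8665, M = 618.929
Σ(x−M)² = 80334.93; s = √(80334.93/13) = 78.610
Cutoffs: 618.929 ± 2·78.610 → [461.7, 776.1]
No RTs fall outside the cutoffs; all 14 retained. Mean = 8665/14 = 618.929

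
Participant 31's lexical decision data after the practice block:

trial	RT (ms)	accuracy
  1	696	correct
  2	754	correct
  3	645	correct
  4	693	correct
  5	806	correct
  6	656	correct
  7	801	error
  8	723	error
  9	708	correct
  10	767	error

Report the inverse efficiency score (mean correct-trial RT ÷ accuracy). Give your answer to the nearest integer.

Correct trials (n=7): 696, 754, 645, 693, 806, 656, 708
Mean correct RT = 4958/7 = 708.2857 ms
Proportion correct = 7/10
IES = 708.2857 / (7/10) = 1011.837 ms

1012 ms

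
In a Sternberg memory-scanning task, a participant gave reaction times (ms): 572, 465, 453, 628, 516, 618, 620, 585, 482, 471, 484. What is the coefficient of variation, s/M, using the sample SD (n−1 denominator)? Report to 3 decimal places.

0.129

n = 11, Σ = 5894, M = 535.8182
Σ(x−M)² = 48115.636; s = √(48115.636/10) = 69.3654
CV = 69.3654 / 535.8182 = 0.12946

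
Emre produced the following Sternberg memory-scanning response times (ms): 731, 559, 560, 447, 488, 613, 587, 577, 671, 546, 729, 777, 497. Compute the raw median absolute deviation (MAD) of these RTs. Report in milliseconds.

Sorted: 447, 488, 497, 546, 559, 560, 577, 587, 613, 671, 729, 731, 777 → median = 577
|x − 577|: 154, 18, 17, 130, 89, 36, 10, 0, 94, 31, 152, 200, 80
Sorted deviations: 0, 10, 17, 18, 31, 36, 80, 89, 94, 130, 152, 154, 200 → MAD = 80

80 ms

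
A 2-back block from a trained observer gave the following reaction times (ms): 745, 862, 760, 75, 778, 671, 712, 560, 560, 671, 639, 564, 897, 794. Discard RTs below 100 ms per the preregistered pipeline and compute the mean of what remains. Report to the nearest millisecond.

Excluded: 75
Retained (n=13): Σ = 9213
Mean = 9213/13 = 708.6923

709 ms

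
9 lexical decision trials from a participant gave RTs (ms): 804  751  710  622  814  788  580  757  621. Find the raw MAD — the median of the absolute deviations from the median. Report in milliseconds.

53 ms

Sorted: 580, 621, 622, 710, 751, 757, 788, 804, 814 → median = 751
|x − 751|: 53, 0, 41, 129, 63, 37, 171, 6, 130
Sorted deviations: 0, 6, 37, 41, 53, 63, 129, 130, 171 → MAD = 53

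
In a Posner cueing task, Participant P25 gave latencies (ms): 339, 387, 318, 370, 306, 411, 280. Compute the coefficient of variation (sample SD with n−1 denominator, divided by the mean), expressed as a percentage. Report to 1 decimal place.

n = 7, Σ = 2411, M = 344.4286
Σ(x−M)² = 13253.714; s = √(13253.714/6) = 46.9995
CV = 46.9995 / 344.4286 = 0.13646 = 13.646%

13.6%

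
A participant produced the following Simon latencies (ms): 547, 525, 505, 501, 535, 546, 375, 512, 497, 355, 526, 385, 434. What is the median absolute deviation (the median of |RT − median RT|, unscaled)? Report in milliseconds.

30 ms

Sorted: 355, 375, 385, 434, 497, 501, 505, 512, 525, 526, 535, 546, 547 → median = 505
|x − 505|: 42, 20, 0, 4, 30, 41, 130, 7, 8, 150, 21, 120, 71
Sorted deviations: 0, 4, 7, 8, 20, 21, 30, 41, 42, 71, 120, 130, 150 → MAD = 30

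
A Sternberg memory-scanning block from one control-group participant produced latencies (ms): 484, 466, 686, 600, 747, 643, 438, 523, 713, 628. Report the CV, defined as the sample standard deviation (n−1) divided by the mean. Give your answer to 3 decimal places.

0.184

n = 10, Σ = 5928, M = 592.8000
Σ(x−M)² = 107473.600; s = √(107473.600/9) = 109.2772
CV = 109.2772 / 592.8000 = 0.18434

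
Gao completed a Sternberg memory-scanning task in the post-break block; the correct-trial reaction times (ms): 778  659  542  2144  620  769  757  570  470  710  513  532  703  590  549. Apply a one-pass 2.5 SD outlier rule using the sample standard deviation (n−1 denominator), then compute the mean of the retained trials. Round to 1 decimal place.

625.9 ms

n = 15, ΣRT = 10906, M = 727.067
Σ(x−M)² = 2289288.93; s = √(2289288.93/14) = 404.377
Cutoffs: 727.067 ± 2.5·404.377 → [-283.9, 1738.0]
Outside: 2144 → excluded.
Retained (n=14): Σ = 8762, mean = 8762/14 = 625.857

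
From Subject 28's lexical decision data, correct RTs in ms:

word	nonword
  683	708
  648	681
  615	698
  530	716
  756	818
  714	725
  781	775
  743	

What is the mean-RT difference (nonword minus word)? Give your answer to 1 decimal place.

47.8 ms

M(word) = 5470/8 = 683.750
M(nonword) = 5121/7 = 731.571
Difference = 731.571 − 683.750 = 47.821 ms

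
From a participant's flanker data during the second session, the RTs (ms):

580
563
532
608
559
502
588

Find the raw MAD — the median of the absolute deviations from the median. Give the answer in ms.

25 ms

Sorted: 502, 532, 559, 563, 580, 588, 608 → median = 563
|x − 563|: 17, 0, 31, 45, 4, 61, 25
Sorted deviations: 0, 4, 17, 25, 31, 45, 61 → MAD = 25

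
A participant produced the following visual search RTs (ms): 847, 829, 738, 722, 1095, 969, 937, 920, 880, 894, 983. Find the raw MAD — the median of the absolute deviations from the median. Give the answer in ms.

Sorted: 722, 738, 829, 847, 880, 894, 920, 937, 969, 983, 1095 → median = 894
|x − 894|: 47, 65, 156, 172, 201, 75, 43, 26, 14, 0, 89
Sorted deviations: 0, 14, 26, 43, 47, 65, 75, 89, 156, 172, 201 → MAD = 65

65 ms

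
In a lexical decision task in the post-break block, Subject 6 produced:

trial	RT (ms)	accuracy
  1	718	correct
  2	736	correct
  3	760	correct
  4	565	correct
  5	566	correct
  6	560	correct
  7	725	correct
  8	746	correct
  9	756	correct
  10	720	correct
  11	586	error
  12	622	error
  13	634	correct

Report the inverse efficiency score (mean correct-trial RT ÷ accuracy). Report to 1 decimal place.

804.3 ms

Correct trials (n=11): 718, 736, 760, 565, 566, 560, 725, 746, 756, 720, 634
Mean correct RT = 7486/11 = 680.5455 ms
Proportion correct = 11/13
IES = 680.5455 / (11/13) = 804.281 ms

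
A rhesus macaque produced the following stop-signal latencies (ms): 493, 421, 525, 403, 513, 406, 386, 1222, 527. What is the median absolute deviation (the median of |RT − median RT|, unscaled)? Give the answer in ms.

72 ms

Sorted: 386, 403, 406, 421, 493, 513, 525, 527, 1222 → median = 493
|x − 493|: 0, 72, 32, 90, 20, 87, 107, 729, 34
Sorted deviations: 0, 20, 32, 34, 72, 87, 90, 107, 729 → MAD = 72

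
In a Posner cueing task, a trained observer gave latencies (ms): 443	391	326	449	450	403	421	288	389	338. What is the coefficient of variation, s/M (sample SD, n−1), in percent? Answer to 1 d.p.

n = 10, Σ = 3898, M = 389.8000
Σ(x−M)² = 28225.600; s = √(28225.600/9) = 56.0016
CV = 56.0016 / 389.8000 = 0.14367 = 14.367%

14.4%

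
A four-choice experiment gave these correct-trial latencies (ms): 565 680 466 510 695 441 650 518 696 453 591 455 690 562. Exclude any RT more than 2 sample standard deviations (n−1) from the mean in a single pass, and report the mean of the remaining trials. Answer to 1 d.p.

n = 14, ΣRT = 7972, M = 569.429
Σ(x−M)² = 125601.43; s = √(125601.43/13) = 98.294
Cutoffs: 569.429 ± 2·98.294 → [372.8, 766.0]
No RTs fall outside the cutoffs; all 14 retained. Mean = 7972/14 = 569.429

569.4 ms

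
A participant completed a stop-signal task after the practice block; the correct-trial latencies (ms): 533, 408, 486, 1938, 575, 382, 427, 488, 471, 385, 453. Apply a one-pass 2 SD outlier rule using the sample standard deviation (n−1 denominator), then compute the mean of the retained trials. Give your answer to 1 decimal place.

460.8 ms

n = 11, ΣRT = 6546, M = 595.091
Σ(x−M)² = 2019424.91; s = √(2019424.91/10) = 449.380
Cutoffs: 595.091 ± 2·449.380 → [-303.7, 1493.9]
Outside: 1938 → excluded.
Retained (n=10): Σ = 4608, mean = 4608/10 = 460.800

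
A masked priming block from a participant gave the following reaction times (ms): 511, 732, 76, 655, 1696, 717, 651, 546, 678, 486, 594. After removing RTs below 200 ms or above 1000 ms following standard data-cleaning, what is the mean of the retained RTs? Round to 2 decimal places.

618.89 ms

Excluded: 76, 1696
Retained (n=9): Σ = 5570
Mean = 5570/9 = 618.8889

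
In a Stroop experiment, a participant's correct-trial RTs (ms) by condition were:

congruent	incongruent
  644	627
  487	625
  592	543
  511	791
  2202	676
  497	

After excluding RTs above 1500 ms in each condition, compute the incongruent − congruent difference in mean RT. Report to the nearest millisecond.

106 ms

congruent: exclude 2202
M(congruent) = 2731/5 = 546.200
M(incongruent) = 3262/5 = 652.400
Difference = 652.400 − 546.200 = 106.200 ms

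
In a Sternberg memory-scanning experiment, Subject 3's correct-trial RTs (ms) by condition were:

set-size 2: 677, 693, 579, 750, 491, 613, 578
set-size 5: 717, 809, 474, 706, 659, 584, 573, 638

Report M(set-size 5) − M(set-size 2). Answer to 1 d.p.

19.1 ms

M(set-size 2) = 4381/7 = 625.857
M(set-size 5) = 5160/8 = 645.000
Difference = 645.000 − 625.857 = 19.143 ms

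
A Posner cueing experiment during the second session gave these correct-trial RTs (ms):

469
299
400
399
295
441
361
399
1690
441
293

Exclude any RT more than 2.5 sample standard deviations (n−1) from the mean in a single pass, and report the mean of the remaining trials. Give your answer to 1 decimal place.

379.7 ms

n = 11, ΣRT = 5487, M = 498.818
Σ(x−M)² = 1599005.64; s = √(1599005.64/10) = 399.876
Cutoffs: 498.818 ± 2.5·399.876 → [-500.9, 1498.5]
Outside: 1690 → excluded.
Retained (n=10): Σ = 3797, mean = 3797/10 = 379.700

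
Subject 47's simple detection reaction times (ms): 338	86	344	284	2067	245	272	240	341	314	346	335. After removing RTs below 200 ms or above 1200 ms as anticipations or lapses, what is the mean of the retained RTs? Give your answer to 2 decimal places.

305.90 ms

Excluded: 86, 2067
Retained (n=10): Σ = 3059
Mean = 3059/10 = 305.9000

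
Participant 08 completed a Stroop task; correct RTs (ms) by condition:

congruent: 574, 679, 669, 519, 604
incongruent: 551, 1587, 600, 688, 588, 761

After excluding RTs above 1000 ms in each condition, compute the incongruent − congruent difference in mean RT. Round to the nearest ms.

incongruent: exclude 1587
M(congruent) = 3045/5 = 609.000
M(incongruent) = 3188/5 = 637.600
Difference = 637.600 − 609.000 = 28.600 ms

29 ms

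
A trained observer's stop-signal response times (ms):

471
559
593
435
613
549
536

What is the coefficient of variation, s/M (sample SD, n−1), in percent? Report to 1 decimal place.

n = 7, Σ = 3756, M = 536.5714
Σ(x−M)² = 24299.714; s = √(24299.714/6) = 63.6392
CV = 63.6392 / 536.5714 = 0.11860 = 11.860%

11.9%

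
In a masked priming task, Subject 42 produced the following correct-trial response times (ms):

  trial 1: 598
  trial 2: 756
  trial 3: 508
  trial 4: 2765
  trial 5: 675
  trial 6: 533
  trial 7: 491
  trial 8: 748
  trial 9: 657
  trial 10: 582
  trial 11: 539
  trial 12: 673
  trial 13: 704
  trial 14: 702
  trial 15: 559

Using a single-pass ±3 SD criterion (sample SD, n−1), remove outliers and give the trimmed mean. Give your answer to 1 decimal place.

n = 15, ΣRT = 11490, M = 766.000
Σ(x−M)² = 4386112.00; s = √(4386112.00/14) = 559.726
Cutoffs: 766.000 ± 3·559.726 → [-913.2, 2445.2]
Outside: 2765 → excluded.
Retained (n=14): Σ = 8725, mean = 8725/14 = 623.214

623.2 ms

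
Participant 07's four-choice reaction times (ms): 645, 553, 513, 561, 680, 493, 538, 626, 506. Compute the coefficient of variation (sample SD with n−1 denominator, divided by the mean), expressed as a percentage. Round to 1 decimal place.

n = 9, Σ = 5115, M = 568.3333
Σ(x−M)² = 35504.000; s = √(35504.000/8) = 66.6183
CV = 66.6183 / 568.3333 = 0.11722 = 11.722%

11.7%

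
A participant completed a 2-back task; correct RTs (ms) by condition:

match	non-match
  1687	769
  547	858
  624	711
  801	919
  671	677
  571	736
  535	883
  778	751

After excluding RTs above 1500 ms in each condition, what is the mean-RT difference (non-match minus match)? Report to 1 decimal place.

141.3 ms

match: exclude 1687
M(match) = 4527/7 = 646.714
M(non-match) = 6304/8 = 788.000
Difference = 788.000 − 646.714 = 141.286 ms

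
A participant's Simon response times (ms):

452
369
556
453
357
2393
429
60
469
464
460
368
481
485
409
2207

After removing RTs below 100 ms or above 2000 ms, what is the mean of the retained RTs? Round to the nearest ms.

442 ms

Excluded: 60, 2207, 2393
Retained (n=13): Σ = 5752
Mean = 5752/13 = 442.4615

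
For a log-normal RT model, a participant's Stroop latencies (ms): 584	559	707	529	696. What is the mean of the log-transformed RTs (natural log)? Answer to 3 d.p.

6.415

ln(RT): 6.3699, 6.3261, 6.5610, 6.2710, 6.5453
Σ ln(RT) = 32.0734
Mean = 32.0734/5 = 6.41468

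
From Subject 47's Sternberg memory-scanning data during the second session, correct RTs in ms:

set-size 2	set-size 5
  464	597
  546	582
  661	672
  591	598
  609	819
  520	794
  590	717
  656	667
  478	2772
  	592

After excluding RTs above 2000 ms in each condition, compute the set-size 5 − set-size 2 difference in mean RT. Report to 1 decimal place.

set-size 5: exclude 2772
M(set-size 2) = 5115/9 = 568.333
M(set-size 5) = 6038/9 = 670.889
Difference = 670.889 − 568.333 = 102.556 ms

102.6 ms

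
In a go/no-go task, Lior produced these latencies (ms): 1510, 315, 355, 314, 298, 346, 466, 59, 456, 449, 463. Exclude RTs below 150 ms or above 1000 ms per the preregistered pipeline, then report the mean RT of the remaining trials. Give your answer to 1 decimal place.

384.7 ms

Excluded: 59, 1510
Retained (n=9): Σ = 3462
Mean = 3462/9 = 384.6667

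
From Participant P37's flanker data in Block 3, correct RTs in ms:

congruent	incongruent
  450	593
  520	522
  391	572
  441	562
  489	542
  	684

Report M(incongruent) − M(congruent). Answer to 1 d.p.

121.0 ms

M(congruent) = 2291/5 = 458.200
M(incongruent) = 3475/6 = 579.167
Difference = 579.167 − 458.200 = 120.967 ms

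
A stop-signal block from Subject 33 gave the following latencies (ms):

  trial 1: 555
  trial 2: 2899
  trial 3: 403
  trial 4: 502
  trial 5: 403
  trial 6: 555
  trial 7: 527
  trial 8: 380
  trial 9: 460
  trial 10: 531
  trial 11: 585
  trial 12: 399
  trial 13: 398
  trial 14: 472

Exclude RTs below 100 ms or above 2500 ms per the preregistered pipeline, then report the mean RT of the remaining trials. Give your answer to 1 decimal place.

474.6 ms

Excluded: 2899
Retained (n=13): Σ = 6170
Mean = 6170/13 = 474.6154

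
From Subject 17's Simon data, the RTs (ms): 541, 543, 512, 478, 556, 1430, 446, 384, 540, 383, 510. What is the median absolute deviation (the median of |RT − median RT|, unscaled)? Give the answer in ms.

Sorted: 383, 384, 446, 478, 510, 512, 540, 541, 543, 556, 1430 → median = 512
|x − 512|: 29, 31, 0, 34, 44, 918, 66, 128, 28, 129, 2
Sorted deviations: 0, 2, 28, 29, 31, 34, 44, 66, 128, 129, 918 → MAD = 34

34 ms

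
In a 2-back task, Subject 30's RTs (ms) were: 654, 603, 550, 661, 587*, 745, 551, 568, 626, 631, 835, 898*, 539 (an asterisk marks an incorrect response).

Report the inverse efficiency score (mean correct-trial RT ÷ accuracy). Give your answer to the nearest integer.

748 ms

Correct trials (n=11): 654, 603, 550, 661, 745, 551, 568, 626, 631, 835, 539
Mean correct RT = 6963/11 = 633.0000 ms
Proportion correct = 11/13
IES = 633.0000 / (11/13) = 748.091 ms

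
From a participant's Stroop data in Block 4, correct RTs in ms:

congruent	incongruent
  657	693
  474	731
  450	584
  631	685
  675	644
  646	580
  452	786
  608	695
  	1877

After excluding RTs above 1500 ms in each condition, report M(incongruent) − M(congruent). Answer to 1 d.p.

incongruent: exclude 1877
M(congruent) = 4593/8 = 574.125
M(incongruent) = 5398/8 = 674.750
Difference = 674.750 − 574.125 = 100.625 ms

100.6 ms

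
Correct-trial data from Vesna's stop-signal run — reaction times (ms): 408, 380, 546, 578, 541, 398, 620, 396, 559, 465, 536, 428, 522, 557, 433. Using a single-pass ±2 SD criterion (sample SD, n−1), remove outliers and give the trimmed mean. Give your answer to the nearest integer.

491 ms

n = 15, ΣRT = 7367, M = 491.133
Σ(x−M)² = 86593.73; s = √(86593.73/14) = 78.646
Cutoffs: 491.133 ± 2·78.646 → [333.8, 648.4]
No RTs fall outside the cutoffs; all 15 retained. Mean = 7367/15 = 491.133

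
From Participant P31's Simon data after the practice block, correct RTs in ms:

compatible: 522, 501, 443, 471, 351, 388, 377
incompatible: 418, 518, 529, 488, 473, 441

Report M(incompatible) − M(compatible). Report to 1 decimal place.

M(compatible) = 3053/7 = 436.143
M(incompatible) = 2867/6 = 477.833
Difference = 477.833 − 436.143 = 41.690 ms

41.7 ms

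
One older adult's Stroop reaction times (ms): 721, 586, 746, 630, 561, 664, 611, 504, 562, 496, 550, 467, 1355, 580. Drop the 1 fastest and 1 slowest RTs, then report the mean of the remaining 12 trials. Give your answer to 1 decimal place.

600.9 ms

Sorted: 467, 496, 504, 550, 561, 562, 580, 586, 611, 630, 664, 721, 746, 1355
Drop lowest 1 (467) and highest 1 (1355)
Remaining (n=12): Σ = 7211, mean = 7211/12 = 600.917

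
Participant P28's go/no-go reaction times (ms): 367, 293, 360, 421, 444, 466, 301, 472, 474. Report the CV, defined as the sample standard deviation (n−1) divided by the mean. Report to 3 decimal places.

0.180

n = 9, Σ = 3598, M = 399.7778
Σ(x−M)² = 41331.556; s = √(41331.556/8) = 71.8780
CV = 71.8780 / 399.7778 = 0.17979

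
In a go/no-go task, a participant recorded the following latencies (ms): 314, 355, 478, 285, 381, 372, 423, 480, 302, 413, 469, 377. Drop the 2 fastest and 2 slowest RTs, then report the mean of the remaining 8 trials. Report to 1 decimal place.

Sorted: 285, 302, 314, 355, 372, 377, 381, 413, 423, 469, 478, 480
Drop lowest 2 (285, 302) and highest 2 (478, 480)
Remaining (n=8): Σ = 3104, mean = 3104/8 = 388.000

388.0 ms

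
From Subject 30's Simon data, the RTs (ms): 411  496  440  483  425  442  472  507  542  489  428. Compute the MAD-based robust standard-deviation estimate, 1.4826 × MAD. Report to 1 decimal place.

Sorted: 411, 425, 428, 440, 442, 472, 483, 489, 496, 507, 542 → median = 472
|x − 472| sorted: 0, 11, 17, 24, 30, 32, 35, 44, 47, 61, 70 → MAD = 32
Robust SD ≈ 1.4826 × 32 = 47.443

47.4 ms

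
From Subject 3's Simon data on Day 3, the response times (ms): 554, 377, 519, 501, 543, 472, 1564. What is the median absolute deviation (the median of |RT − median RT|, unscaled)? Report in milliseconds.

Sorted: 377, 472, 501, 519, 543, 554, 1564 → median = 519
|x − 519|: 35, 142, 0, 18, 24, 47, 1045
Sorted deviations: 0, 18, 24, 35, 47, 142, 1045 → MAD = 35

35 ms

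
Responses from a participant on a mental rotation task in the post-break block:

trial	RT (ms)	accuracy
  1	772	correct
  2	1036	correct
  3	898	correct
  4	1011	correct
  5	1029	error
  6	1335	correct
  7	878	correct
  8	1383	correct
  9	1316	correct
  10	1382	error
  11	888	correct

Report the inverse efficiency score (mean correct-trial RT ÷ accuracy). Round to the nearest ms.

Correct trials (n=9): 772, 1036, 898, 1011, 1335, 878, 1383, 1316, 888
Mean correct RT = 9517/9 = 1057.4444 ms
Proportion correct = 9/11
IES = 1057.4444 / (9/11) = 1292.432 ms

1292 ms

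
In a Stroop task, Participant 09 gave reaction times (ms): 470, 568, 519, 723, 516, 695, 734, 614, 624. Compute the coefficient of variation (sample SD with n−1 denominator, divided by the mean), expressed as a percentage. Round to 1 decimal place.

15.8%

n = 9, Σ = 5463, M = 607.0000
Σ(x−M)² = 73982.000; s = √(73982.000/8) = 96.1652
CV = 96.1652 / 607.0000 = 0.15843 = 15.843%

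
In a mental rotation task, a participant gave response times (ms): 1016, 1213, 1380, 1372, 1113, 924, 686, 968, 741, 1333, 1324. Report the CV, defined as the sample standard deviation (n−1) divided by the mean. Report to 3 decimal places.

n = 11, Σ = 12070, M = 1097.2727
Σ(x−M)² = 625438.182; s = √(625438.182/10) = 250.0876
CV = 250.0876 / 1097.2727 = 0.22792

0.228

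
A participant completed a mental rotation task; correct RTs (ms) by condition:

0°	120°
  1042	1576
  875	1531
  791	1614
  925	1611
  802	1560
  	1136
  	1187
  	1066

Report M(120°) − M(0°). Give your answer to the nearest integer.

M(0°) = 4435/5 = 887.000
M(120°) = 11281/8 = 1410.125
Difference = 1410.125 − 887.000 = 523.125 ms

523 ms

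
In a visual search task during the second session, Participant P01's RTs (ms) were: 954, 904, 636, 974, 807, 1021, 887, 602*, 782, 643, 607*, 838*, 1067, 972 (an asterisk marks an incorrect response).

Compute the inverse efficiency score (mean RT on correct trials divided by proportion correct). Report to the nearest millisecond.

1116 ms

Correct trials (n=11): 954, 904, 636, 974, 807, 1021, 887, 782, 643, 1067, 972
Mean correct RT = 9647/11 = 877.0000 ms
Proportion correct = 11/14
IES = 877.0000 / (11/14) = 1116.182 ms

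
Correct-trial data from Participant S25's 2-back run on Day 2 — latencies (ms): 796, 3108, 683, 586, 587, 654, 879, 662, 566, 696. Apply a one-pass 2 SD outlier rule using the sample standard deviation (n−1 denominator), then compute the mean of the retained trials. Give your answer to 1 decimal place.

n = 10, ΣRT = 9217, M = 921.700
Σ(x−M)² = 5395798.10; s = √(5395798.10/9) = 774.295
Cutoffs: 921.700 ± 2·774.295 → [-626.9, 2470.3]
Outside: 3108 → excluded.
Retained (n=9): Σ = 6109, mean = 6109/9 = 678.778

678.8 ms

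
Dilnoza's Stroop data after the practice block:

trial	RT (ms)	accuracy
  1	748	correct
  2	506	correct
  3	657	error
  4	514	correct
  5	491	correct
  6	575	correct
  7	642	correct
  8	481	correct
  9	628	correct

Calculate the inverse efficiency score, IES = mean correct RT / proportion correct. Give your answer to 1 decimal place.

644.8 ms

Correct trials (n=8): 748, 506, 514, 491, 575, 642, 481, 628
Mean correct RT = 4585/8 = 573.1250 ms
Proportion correct = 8/9
IES = 573.1250 / (8/9) = 644.766 ms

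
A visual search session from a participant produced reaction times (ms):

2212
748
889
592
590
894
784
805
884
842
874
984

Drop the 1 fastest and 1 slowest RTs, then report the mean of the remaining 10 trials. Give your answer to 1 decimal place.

829.6 ms

Sorted: 590, 592, 748, 784, 805, 842, 874, 884, 889, 894, 984, 2212
Drop lowest 1 (590) and highest 1 (2212)
Remaining (n=10): Σ = 8296, mean = 8296/10 = 829.600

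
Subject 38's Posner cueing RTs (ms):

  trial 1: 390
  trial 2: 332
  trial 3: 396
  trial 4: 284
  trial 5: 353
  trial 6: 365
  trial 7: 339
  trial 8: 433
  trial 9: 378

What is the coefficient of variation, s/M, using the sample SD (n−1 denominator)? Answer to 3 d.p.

0.118

n = 9, Σ = 3270, M = 363.3333
Σ(x−M)² = 14824.000; s = √(14824.000/8) = 43.0465
CV = 43.0465 / 363.3333 = 0.11848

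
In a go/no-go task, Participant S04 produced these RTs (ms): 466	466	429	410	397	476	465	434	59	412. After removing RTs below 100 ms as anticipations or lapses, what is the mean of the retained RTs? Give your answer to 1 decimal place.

439.4 ms

Excluded: 59
Retained (n=9): Σ = 3955
Mean = 3955/9 = 439.4444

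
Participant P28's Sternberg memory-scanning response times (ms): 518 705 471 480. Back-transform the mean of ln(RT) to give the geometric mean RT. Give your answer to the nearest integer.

ln(RT): 6.2500, 6.5582, 6.1549, 6.1738
Mean ln(RT) = 25.1368/4 = 6.28420
Geometric mean = exp(6.28420) = 536.04 ms

536 ms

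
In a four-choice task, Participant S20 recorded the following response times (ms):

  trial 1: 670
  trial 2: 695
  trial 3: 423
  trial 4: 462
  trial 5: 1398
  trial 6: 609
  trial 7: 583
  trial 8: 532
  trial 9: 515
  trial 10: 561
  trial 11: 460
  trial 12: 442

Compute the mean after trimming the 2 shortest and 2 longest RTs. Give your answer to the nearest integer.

549 ms

Sorted: 423, 442, 460, 462, 515, 532, 561, 583, 609, 670, 695, 1398
Drop lowest 2 (423, 442) and highest 2 (695, 1398)
Remaining (n=8): Σ = 4392, mean = 4392/8 = 549.000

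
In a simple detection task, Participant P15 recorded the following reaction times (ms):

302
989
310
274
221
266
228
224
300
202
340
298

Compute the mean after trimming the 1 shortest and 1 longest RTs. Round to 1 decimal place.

276.3 ms

Sorted: 202, 221, 224, 228, 266, 274, 298, 300, 302, 310, 340, 989
Drop lowest 1 (202) and highest 1 (989)
Remaining (n=10): Σ = 2763, mean = 2763/10 = 276.300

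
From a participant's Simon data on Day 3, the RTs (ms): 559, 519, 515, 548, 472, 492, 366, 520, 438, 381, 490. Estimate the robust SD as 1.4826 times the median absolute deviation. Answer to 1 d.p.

41.5 ms

Sorted: 366, 381, 438, 472, 490, 492, 515, 519, 520, 548, 559 → median = 492
|x − 492| sorted: 0, 2, 20, 23, 27, 28, 54, 56, 67, 111, 126 → MAD = 28
Robust SD ≈ 1.4826 × 28 = 41.513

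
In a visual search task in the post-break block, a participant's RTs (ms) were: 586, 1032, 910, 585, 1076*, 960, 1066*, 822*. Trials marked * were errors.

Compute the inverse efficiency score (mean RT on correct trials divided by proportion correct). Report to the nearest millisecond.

Correct trials (n=5): 586, 1032, 910, 585, 960
Mean correct RT = 4073/5 = 814.6000 ms
Proportion correct = 5/8
IES = 814.6000 / (5/8) = 1303.360 ms

1303 ms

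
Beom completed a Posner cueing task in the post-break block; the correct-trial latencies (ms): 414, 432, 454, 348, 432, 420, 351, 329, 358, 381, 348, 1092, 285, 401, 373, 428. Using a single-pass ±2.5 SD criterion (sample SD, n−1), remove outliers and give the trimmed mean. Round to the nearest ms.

n = 16, ΣRT = 6846, M = 427.875
Σ(x−M)² = 501705.75; s = √(501705.75/15) = 182.885
Cutoffs: 427.875 ± 2.5·182.885 → [-29.3, 885.1]
Outside: 1092 → excluded.
Retained (n=15): Σ = 5754, mean = 5754/15 = 383.600

384 ms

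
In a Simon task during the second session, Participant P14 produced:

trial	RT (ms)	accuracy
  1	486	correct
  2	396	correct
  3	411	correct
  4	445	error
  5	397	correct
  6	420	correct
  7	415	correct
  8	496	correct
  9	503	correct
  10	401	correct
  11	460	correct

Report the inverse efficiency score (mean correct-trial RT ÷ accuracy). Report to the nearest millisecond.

Correct trials (n=10): 486, 396, 411, 397, 420, 415, 496, 503, 401, 460
Mean correct RT = 4385/10 = 438.5000 ms
Proportion correct = 10/11
IES = 438.5000 / (10/11) = 482.350 ms

482 ms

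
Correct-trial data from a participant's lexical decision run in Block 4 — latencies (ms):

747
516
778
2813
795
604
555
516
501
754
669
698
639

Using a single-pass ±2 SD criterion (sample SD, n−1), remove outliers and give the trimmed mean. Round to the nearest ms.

648 ms

n = 13, ΣRT = 10585, M = 814.231
Σ(x−M)² = 4457610.31; s = √(4457610.31/12) = 609.481
Cutoffs: 814.231 ± 2·609.481 → [-404.7, 2033.2]
Outside: 2813 → excluded.
Retained (n=12): Σ = 7772, mean = 7772/12 = 647.667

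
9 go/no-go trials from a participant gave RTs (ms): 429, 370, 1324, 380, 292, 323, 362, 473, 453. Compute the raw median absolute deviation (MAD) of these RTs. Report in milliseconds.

Sorted: 292, 323, 362, 370, 380, 429, 453, 473, 1324 → median = 380
|x − 380|: 49, 10, 944, 0, 88, 57, 18, 93, 73
Sorted deviations: 0, 10, 18, 49, 57, 73, 88, 93, 944 → MAD = 57

57 ms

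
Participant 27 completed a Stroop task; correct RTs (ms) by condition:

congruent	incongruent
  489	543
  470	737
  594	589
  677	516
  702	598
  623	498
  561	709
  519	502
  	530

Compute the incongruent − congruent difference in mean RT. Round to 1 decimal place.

M(congruent) = 4635/8 = 579.375
M(incongruent) = 5222/9 = 580.222
Difference = 580.222 − 579.375 = 0.847 ms

0.8 ms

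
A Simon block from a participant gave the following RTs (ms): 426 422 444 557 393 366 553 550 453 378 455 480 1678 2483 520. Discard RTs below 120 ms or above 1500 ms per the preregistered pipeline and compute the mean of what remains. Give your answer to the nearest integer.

461 ms

Excluded: 1678, 2483
Retained (n=13): Σ = 5997
Mean = 5997/13 = 461.3077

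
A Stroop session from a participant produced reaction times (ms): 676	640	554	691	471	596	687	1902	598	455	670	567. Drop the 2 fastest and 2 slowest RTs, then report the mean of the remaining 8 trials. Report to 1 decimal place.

623.5 ms

Sorted: 455, 471, 554, 567, 596, 598, 640, 670, 676, 687, 691, 1902
Drop lowest 2 (455, 471) and highest 2 (691, 1902)
Remaining (n=8): Σ = 4988, mean = 4988/8 = 623.500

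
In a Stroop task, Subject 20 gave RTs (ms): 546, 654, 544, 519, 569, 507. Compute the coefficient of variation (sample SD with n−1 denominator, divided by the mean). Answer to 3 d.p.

0.094

n = 6, Σ = 3339, M = 556.5000
Σ(x−M)² = 13785.500; s = √(13785.500/5) = 52.5081
CV = 52.5081 / 556.5000 = 0.09435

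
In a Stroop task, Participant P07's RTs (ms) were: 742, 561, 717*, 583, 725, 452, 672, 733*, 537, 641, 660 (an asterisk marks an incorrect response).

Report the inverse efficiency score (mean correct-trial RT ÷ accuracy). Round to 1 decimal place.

Correct trials (n=9): 742, 561, 583, 725, 452, 672, 537, 641, 660
Mean correct RT = 5573/9 = 619.2222 ms
Proportion correct = 9/11
IES = 619.2222 / (9/11) = 756.827 ms

756.8 ms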